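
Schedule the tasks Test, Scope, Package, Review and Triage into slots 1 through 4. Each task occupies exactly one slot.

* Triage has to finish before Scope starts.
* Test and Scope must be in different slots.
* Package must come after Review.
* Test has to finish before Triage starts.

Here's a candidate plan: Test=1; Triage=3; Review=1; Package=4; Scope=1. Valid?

No — it violates: Test and Scope must be in different slots

Test has to finish before Triage starts — holds.
Package must come after Review — holds.
Test and Scope must be in different slots — violated.
Triage has to finish before Scope starts — violated.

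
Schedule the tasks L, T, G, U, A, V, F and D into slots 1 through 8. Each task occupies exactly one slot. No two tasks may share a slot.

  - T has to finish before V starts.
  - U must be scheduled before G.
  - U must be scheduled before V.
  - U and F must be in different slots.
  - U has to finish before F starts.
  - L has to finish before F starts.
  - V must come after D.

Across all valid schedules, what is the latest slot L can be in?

7

Downstream work caps L at 7.
L at 7 is achievable: F in 8; V in 4; T in 2; D in 3; A in 6; U in 1; G in 5; L in 7.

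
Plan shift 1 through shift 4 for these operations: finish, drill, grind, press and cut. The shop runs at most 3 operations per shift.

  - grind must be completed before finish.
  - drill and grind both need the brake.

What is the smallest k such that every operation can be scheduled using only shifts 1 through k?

2

The precedence chain requires at least 2 distinct shifts.
With at most 3 per shift and 5 operations, at least 2 shifts are needed.
2 works (last occupied shift: shift 2): for example press in shift 1; finish in shift 2; drill in shift 2; cut in shift 1; grind in shift 1.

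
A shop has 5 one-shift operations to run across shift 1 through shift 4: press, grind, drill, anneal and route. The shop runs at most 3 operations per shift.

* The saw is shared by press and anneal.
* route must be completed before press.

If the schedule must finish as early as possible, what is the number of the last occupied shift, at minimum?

The precedence chain requires at least 2 distinct shifts.
With at most 3 per shift and 5 operations, at least 2 shifts are needed.
2 works (last occupied shift: shift 2): for example drill=shift 2, press=shift 2, route=shift 1, anneal=shift 1, grind=shift 1.

shift 2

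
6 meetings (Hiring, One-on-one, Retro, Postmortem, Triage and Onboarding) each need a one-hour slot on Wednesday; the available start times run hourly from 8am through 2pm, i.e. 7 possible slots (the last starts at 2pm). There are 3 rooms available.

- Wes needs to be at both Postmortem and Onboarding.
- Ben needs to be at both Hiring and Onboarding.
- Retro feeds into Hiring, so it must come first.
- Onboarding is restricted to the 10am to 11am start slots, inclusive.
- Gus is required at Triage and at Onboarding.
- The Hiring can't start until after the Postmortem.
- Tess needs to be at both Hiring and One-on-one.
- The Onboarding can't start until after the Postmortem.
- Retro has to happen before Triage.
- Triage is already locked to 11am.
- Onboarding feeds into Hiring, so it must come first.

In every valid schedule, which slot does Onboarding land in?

Onboarding's window is 10am–11am.
Triage is fixed at 11am, and Onboarding can't share a slot with Triage.
So Onboarding must be 10am.

10am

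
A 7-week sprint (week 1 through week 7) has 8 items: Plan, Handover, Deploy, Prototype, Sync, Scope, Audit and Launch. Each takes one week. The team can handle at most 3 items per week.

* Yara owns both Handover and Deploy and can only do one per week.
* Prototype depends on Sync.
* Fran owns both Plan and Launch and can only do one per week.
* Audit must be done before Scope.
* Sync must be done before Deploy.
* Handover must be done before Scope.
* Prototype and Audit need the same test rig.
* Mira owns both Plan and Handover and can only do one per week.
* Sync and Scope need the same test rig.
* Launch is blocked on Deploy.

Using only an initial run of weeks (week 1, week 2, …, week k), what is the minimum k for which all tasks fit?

3 weeks

The precedence chain requires at least 3 distinct weeks.
With at most 3 per week and 8 tasks, at least 3 weeks are needed.
3 works (last occupied week: week 3): for example Plan=week 2; Prototype=week 3; Scope=week 2; Sync=week 1; Handover=week 1; Deploy=week 2; Launch=week 3; Audit=week 1.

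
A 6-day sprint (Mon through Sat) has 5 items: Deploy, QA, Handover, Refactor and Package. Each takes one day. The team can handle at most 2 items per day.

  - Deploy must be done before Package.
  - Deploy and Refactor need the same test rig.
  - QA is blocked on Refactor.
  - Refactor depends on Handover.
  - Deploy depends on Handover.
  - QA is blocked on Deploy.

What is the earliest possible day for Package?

Precedence pushes Package to at least Wed.
Package at Wed is achievable: Package in Wed, Refactor in Wed, Handover in Mon, QA in Thu, Deploy in Tue.

Wed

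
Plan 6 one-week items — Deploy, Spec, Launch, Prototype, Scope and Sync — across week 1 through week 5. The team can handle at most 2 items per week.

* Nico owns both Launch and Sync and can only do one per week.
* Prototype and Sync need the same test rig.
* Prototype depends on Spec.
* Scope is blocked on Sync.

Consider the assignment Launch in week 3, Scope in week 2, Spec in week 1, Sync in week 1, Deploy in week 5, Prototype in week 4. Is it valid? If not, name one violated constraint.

Valid

Scope is blocked on Sync — holds.
Prototype depends on Spec — holds.
Nico owns both Launch and Sync and can only do one per week — holds.
Prototype and Sync need the same test rig — holds.
The team can handle at most 2 items per week — holds.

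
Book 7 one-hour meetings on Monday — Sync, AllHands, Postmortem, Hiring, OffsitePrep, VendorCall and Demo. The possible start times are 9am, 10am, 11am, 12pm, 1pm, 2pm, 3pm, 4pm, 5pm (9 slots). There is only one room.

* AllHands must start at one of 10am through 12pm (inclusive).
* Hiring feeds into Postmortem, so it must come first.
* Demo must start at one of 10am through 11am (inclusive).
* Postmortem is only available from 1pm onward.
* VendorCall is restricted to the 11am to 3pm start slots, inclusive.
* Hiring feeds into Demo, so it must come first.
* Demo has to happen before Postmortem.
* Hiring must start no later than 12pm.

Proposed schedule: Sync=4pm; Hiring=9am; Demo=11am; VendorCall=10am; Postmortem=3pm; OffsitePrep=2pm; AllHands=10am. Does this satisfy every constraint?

VendorCall is restricted to the 11am to 3pm start slots, inclusive — violated.
There is only one room — violated.
AllHands must start at one of 10am through 12pm (inclusive) — holds.
Postmortem is only available from 1pm onward — holds.
Demo must start at one of 10am through 11am (inclusive) — holds.
Hiring feeds into Demo, so it must come first — holds.
Demo has to happen before Postmortem — holds.
Hiring feeds into Postmortem, so it must come first — holds.
Hiring must start no later than 12pm — holds.

No. VendorCall is restricted to the 11am to 3pm start slots, inclusive is not satisfied.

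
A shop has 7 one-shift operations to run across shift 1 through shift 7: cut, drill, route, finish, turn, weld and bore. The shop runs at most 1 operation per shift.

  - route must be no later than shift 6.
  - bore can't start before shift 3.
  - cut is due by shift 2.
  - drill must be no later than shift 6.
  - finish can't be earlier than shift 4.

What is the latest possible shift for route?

Route's own window allows nothing later than shift 6.
route at shift 6 is achievable: route=shift 6; turn=shift 5; drill=shift 2; bore=shift 3; finish=shift 4; cut=shift 1; weld=shift 7.

shift 6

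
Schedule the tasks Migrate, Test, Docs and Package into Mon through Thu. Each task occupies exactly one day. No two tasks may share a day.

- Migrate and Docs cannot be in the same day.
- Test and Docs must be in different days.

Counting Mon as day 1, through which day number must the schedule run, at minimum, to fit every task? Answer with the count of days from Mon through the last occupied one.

4

With at most 1 per day and 4 tasks, at least 4 days are needed.
4 works (last occupied day: Thu): for example Migrate in Mon, Test in Tue, Docs in Wed, Package in Thu.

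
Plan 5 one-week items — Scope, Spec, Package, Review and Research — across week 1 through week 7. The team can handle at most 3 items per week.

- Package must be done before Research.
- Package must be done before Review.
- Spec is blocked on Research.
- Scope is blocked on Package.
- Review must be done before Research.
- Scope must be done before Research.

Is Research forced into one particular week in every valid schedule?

Research can be week 3 (e.g. Scope -> week 2, Package -> week 1, Review -> week 2, Spec -> week 4, Research -> week 3) or week 4 (e.g. Package in week 1, Review in week 2, Spec in week 5, Research in week 4, Scope in week 2).

No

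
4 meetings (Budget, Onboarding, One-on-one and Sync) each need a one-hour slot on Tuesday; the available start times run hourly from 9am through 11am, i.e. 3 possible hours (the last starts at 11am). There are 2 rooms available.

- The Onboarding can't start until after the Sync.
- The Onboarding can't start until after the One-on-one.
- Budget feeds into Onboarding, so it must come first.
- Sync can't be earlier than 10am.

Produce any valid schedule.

One-on-one -> 9am, Budget -> 9am, Sync -> 10am, Onboarding -> 11am

Checking: Budget(9am) before Onboarding(11am); One-on-one(9am) before Onboarding(11am); Sync(10am) before Onboarding(11am); Sync=10am in [10am,11am]; max 2 per hour (cap 2).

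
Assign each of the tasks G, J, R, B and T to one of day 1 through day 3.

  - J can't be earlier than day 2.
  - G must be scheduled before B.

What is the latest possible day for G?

Downstream work caps G at day 2.
G at day 2 is achievable: T=day 1, R=day 1, G=day 2, J=day 2, B=day 3.

day 2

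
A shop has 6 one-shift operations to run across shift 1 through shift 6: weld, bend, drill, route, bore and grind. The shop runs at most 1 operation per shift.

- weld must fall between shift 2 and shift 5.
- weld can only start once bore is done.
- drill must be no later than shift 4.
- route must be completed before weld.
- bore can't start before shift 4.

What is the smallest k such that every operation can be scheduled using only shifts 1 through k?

The precedence chain requires at least 2 distinct shifts.
With at most 1 per shift and 6 operations, at least 6 shifts are needed.
Propagating the time windows through the other constraints, weld can't land before shift 5, so the schedule must run through at least shift 5.
6 works (last occupied shift: shift 6): for example bore -> shift 4; grind -> shift 6; bend -> shift 3; route -> shift 2; weld -> shift 5; drill -> shift 1.

6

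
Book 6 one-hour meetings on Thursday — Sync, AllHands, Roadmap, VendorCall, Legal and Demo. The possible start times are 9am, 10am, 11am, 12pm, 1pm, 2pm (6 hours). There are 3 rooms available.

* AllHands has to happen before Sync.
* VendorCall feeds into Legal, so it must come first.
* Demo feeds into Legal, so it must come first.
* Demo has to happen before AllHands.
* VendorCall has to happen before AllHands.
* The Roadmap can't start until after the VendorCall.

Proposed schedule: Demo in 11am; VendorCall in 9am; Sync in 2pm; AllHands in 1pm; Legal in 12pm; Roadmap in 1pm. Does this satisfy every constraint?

Yes

Demo feeds into Legal, so it must come first — holds.
The Roadmap can't start until after the VendorCall — holds.
Demo has to happen before AllHands — holds.
AllHands has to happen before Sync — holds.
VendorCall has to happen before AllHands — holds.
There are 3 rooms available — holds.
VendorCall feeds into Legal, so it must come first — holds.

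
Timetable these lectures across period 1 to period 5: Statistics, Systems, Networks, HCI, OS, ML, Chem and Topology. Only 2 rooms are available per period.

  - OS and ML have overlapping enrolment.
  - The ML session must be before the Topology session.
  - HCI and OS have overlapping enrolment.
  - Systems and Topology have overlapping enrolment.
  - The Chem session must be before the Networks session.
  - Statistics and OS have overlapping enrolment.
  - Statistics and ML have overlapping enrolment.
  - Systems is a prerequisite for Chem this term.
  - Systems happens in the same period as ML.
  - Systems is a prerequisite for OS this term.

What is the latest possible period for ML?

ML must be in the same period as Systems, which can't be after period 3, so ML is at most period 3.
ML at period 3 is achievable: Topology -> period 5; Statistics -> period 1; Systems -> period 3; OS -> period 4; ML -> period 3; HCI -> period 1; Chem -> period 4; Networks -> period 5.

period 3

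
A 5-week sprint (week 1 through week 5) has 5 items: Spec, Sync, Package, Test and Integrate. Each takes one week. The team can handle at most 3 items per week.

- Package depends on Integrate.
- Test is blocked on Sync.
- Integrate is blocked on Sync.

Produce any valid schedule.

Integrate in week 2; Sync in week 1; Package in week 3; Spec in week 1; Test in week 2

Checking: Integrate(week 2) before Package(week 3); Sync(week 1) before Test(week 2); Sync(week 1) before Integrate(week 2); max 2 per week (cap 3).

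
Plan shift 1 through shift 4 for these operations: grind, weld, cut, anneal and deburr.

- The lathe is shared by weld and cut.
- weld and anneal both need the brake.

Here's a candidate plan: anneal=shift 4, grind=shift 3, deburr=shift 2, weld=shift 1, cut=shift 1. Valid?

weld and anneal both need the brake — holds.
The lathe is shared by weld and cut — violated.

No. The lathe is shared by weld and cut is not satisfied.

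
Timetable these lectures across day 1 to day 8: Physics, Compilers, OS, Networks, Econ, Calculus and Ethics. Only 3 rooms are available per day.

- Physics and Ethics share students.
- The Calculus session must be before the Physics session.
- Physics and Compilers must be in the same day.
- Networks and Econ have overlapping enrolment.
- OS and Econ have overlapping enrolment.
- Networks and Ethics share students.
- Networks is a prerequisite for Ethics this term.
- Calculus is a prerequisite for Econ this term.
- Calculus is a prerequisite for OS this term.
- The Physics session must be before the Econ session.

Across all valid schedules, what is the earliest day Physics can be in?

day 2

Precedence pushes Physics to at least day 2; downstream work caps Physics at day 7.
Physics at day 2 is achievable: Calculus in day 1, Ethics in day 3, OS in day 2, Compilers in day 2, Econ in day 3, Physics in day 2, Networks in day 1.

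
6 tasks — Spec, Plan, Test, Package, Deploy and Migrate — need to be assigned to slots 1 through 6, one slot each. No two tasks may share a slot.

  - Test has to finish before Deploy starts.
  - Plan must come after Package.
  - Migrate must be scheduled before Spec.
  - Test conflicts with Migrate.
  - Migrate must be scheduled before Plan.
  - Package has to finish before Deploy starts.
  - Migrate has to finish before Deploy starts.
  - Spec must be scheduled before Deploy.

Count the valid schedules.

Splitting on Spec: it can be 2 (5), 3 (10), 4 (14), 5 (8). Listing each branch's schedules as (Plan, Test, Package, Deploy, Migrate):
Spec=2: (4,5,3,6,1) (5,3,4,6,1) (5,4,3,6,1) (6,3,4,5,1) (6,4,3,5,1) — 5.
Spec=3: (4,5,1,6,2) (4,5,2,6,1) (5,1,4,6,2) (5,2,4,6,1) (5,4,1,6,2) (5,4,2,6,1) (6,1,4,5,2) (6,2,4,5,1) (6,4,1,5,2) (6,4,2,5,1) — 10.
Spec=4: (3,5,1,6,2) (3,5,2,6,1) (5,1,2,6,3) (5,1,3,6,2) (5,2,1,6,3) (5,2,3,6,1) (5,3,1,6,2) (5,3,2,6,1) (6,1,2,5,3) (6,1,3,5,2) (6,2,1,5,3) (6,2,3,5,1) (6,3,1,5,2) (6,3,2,5,1) — 14.
Spec=5: (3,4,1,6,2) (3,4,2,6,1) (4,1,2,6,3) (4,1,3,6,2) (4,2,1,6,3) (4,2,3,6,1) (4,3,1,6,2) (4,3,2,6,1) — 8.
Summing: 5 + 10 + 14 + 8 = 37.

37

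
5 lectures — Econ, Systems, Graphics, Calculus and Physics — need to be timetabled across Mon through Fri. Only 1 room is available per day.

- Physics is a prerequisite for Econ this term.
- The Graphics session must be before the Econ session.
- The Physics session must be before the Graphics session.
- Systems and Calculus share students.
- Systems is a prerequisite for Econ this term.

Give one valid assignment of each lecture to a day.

Graphics -> Tue, Systems -> Wed, Physics -> Mon, Econ -> Thu, Calculus -> Fri

Checking: Graphics(Tue) before Econ(Thu); Physics(Mon) before Graphics(Tue); Physics(Mon) before Econ(Thu); Systems(Wed) before Econ(Thu); Systems(Wed) != Calculus(Fri); max 1 per day (cap 1).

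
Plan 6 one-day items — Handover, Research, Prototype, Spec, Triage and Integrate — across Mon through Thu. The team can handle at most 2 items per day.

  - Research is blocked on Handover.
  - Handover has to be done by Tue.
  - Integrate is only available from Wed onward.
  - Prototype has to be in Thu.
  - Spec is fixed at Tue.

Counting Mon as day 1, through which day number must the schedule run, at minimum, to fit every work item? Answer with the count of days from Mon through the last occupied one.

The precedence chain requires at least 2 distinct days.
With at most 2 per day and 6 work items, at least 3 days are needed.
Prototype can't be placed before Thu — that is day 4 counting from Mon — so the schedule must run through at least 4 days.
4 works (last occupied day: Thu): for example Triage in Mon; Integrate in Wed; Handover in Mon; Prototype in Thu; Research in Tue; Spec in Tue.

4 days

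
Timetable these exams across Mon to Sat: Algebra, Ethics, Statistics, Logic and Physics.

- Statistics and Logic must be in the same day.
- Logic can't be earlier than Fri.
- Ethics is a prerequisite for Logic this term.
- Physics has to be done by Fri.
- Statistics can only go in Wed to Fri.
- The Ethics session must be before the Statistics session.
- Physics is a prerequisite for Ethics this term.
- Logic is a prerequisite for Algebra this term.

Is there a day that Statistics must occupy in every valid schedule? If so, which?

Statistics is available from Wed; Statistics must be in the same day as Logic, which can't be before Fri, so Statistics is at least Fri; Statistics's own window allows nothing later than Fri.
So Statistics is pinned to Fri.

Fri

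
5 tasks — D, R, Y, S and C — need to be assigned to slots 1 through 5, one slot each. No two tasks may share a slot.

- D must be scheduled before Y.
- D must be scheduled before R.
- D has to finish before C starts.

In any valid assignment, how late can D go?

2

Downstream work caps D at 4.
D at 2 is achievable: D=2; Y=4; R=3; C=5; S=1.
Nothing later works — the capacity limit rule out every slot after 2.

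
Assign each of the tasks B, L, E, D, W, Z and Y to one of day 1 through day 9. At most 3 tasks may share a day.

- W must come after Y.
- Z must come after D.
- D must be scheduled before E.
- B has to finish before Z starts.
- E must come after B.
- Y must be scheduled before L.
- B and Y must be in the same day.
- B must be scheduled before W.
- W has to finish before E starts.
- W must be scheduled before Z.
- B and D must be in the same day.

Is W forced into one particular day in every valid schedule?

No

W can be day 2 (e.g. Z=day 3; L=day 2; W=day 2; E=day 3; B=day 1; D=day 1; Y=day 1) or day 3 (e.g. Y -> day 1, B -> day 1, D -> day 1, Z -> day 4, E -> day 4, L -> day 2, W -> day 3).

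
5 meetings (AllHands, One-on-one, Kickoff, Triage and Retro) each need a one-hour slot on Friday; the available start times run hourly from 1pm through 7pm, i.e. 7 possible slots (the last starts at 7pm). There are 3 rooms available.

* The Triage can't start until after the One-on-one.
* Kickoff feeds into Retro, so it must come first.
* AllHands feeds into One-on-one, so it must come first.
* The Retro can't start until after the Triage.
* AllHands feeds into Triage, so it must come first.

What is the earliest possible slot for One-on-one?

Precedence pushes One-on-one to at least 2pm; downstream work caps One-on-one at 5pm.
One-on-one at 2pm is achievable: Retro=4pm; One-on-one=2pm; Kickoff=1pm; Triage=3pm; AllHands=1pm.

2pm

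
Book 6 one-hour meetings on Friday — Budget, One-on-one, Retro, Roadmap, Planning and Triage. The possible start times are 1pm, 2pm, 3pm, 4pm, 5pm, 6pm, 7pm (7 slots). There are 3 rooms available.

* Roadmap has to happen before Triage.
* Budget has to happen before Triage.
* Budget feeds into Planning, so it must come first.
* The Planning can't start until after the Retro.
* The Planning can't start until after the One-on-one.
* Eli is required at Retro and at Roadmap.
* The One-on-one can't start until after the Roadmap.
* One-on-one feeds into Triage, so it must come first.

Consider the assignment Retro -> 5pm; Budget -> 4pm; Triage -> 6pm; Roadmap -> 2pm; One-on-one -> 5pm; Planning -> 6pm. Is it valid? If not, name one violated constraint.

Valid

The Planning can't start until after the One-on-one — holds.
Budget feeds into Planning, so it must come first — holds.
There are 3 rooms available — holds.
One-on-one feeds into Triage, so it must come first — holds.
The Planning can't start until after the Retro — holds.
Roadmap has to happen before Triage — holds.
Eli is required at Retro and at Roadmap — holds.
The One-on-one can't start until after the Roadmap — holds.
Budget has to happen before Triage — holds.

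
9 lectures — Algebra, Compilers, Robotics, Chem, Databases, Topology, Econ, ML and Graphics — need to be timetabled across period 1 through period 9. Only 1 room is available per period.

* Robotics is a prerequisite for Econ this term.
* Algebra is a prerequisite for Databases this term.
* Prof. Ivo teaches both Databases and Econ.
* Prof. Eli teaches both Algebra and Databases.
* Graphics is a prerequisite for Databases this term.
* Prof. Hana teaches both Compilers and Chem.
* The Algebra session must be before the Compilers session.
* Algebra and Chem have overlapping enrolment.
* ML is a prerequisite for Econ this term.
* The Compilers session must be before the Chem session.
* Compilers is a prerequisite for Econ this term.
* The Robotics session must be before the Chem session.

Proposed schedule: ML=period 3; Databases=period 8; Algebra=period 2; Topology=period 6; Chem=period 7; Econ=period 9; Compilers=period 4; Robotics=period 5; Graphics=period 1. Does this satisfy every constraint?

The Compilers session must be before the Chem session — holds.
The Algebra session must be before the Compilers session — holds.
Robotics is a prerequisite for Econ this term — holds.
Compilers is a prerequisite for Econ this term — holds.
Prof. Eli teaches both Algebra and Databases — holds.
Algebra is a prerequisite for Databases this term — holds.
Only 1 room is available per period — holds.
Prof. Hana teaches both Compilers and Chem — holds.
ML is a prerequisite for Econ this term — holds.
Graphics is a prerequisite for Databases this term — holds.
The Robotics session must be before the Chem session — holds.
Prof. Ivo teaches both Databases and Econ — holds.
Algebra and Chem have overlapping enrolment — holds.

Yes, all constraints hold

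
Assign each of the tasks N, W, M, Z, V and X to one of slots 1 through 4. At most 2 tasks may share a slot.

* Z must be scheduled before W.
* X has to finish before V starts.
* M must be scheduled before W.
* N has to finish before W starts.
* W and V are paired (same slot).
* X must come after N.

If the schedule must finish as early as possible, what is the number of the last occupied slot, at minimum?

slot 3

The precedence chain requires at least 3 distinct slots.
With at most 2 per slot and 6 tasks, at least 3 slots are needed.
3 works (last occupied slot: 3): for example M -> 1, X -> 2, V -> 3, Z -> 2, N -> 1, W -> 3.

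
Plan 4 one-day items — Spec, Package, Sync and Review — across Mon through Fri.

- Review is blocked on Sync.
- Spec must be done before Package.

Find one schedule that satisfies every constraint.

Spec=Mon, Package=Tue, Review=Tue, Sync=Mon

Checking: Sync(Mon) before Review(Tue); Spec(Mon) before Package(Tue).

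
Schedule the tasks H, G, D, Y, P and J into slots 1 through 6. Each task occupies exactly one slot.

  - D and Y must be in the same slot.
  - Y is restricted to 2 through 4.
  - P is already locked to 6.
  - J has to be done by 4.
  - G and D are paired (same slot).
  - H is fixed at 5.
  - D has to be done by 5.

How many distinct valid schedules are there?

Splitting on G: it can be 2 (4), 3 (4), 4 (4). Listing each branch's schedules as (H, D, Y, P, J):
G=2: (5,2,2,6,1) (5,2,2,6,2) (5,2,2,6,3) (5,2,2,6,4) — 4.
G=3: (5,3,3,6,1) (5,3,3,6,2) (5,3,3,6,3) (5,3,3,6,4) — 4.
G=4: (5,4,4,6,1) (5,4,4,6,2) (5,4,4,6,3) (5,4,4,6,4) — 4.
Summing: 4 + 4 + 4 = 12.

12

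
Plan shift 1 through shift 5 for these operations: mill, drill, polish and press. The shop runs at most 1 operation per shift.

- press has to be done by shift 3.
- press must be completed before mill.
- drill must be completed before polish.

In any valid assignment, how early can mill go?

Precedence pushes mill to at least shift 2.
mill at shift 2 is achievable: polish=shift 4; drill=shift 3; mill=shift 2; press=shift 1.

shift 2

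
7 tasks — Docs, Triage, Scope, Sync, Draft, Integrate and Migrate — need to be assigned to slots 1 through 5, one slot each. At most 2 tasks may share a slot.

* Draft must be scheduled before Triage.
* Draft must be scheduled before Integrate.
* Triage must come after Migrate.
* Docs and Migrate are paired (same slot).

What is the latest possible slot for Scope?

5

Scope at 5 is achievable: Docs -> 2; Draft -> 1; Sync -> 1; Integrate -> 3; Migrate -> 2; Scope -> 5; Triage -> 3.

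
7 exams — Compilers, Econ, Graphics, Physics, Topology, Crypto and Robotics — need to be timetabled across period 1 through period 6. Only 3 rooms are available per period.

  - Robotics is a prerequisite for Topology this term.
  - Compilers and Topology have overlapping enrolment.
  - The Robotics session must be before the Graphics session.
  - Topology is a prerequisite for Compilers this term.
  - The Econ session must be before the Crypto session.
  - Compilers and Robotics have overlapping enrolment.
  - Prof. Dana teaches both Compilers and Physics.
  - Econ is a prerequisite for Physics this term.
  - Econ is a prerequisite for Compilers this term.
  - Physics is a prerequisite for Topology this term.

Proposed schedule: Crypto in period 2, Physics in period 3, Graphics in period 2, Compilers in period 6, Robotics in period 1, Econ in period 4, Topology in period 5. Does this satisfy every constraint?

The Econ session must be before the Crypto session — violated.
Only 3 rooms are available per period — holds.
Physics is a prerequisite for Topology this term — holds.
Compilers and Topology have overlapping enrolment — holds.
Robotics is a prerequisite for Topology this term — holds.
Compilers and Robotics have overlapping enrolment — holds.
Topology is a prerequisite for Compilers this term — holds.
Econ is a prerequisite for Compilers this term — holds.
The Robotics session must be before the Graphics session — holds.
Prof. Dana teaches both Compilers and Physics — holds.
Econ is a prerequisite for Physics this term — violated.

No. The Econ session must be before the Crypto session is not satisfied.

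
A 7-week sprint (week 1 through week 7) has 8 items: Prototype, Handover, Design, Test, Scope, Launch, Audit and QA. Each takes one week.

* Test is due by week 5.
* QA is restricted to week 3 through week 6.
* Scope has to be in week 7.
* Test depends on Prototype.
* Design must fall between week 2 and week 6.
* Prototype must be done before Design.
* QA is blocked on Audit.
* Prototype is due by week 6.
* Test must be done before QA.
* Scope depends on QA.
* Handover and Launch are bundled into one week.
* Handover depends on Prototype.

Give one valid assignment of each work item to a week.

Handover -> week 2, Design -> week 2, Prototype -> week 1, Audit -> week 1, Test -> week 2, QA -> week 3, Launch -> week 2, Scope -> week 7

Checking: Prototype(week 1) before Handover(week 2); QA(week 3) before Scope(week 7); Audit(week 1) before QA(week 3); Test(week 2) before QA(week 3); Prototype(week 1) before Test(week 2); Prototype(week 1) before Design(week 2); Handover = Launch = week 2; Prototype=week 1 in [week 1,week 6]; Design=week 2 in [week 2,week 6]; Scope=week 7 in [week 7,week 7]; Test=week 2 in [week 1,week 5]; QA=week 3 in [week 3,week 6].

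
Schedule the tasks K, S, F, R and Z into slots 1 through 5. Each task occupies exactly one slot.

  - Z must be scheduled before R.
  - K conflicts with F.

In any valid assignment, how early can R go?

Precedence pushes R to at least 2.
R at 2 is achievable: K=1; S=1; Z=1; F=2; R=2.

2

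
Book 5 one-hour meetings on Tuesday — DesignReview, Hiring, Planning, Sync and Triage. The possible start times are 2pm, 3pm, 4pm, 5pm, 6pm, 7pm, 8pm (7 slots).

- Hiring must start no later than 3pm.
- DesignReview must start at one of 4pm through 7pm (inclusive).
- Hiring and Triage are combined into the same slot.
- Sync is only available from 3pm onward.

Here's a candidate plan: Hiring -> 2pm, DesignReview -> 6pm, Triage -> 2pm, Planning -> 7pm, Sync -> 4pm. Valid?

Yes, all constraints hold

DesignReview must start at one of 4pm through 7pm (inclusive) — holds.
Hiring must start no later than 3pm — holds.
Hiring and Triage are combined into the same slot — holds.
Sync is only available from 3pm onward — holds.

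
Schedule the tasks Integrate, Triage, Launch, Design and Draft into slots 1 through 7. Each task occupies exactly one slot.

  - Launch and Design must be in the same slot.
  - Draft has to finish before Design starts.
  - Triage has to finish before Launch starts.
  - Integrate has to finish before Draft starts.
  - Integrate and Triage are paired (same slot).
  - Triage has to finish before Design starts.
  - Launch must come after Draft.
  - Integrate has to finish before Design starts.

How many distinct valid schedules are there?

35

Splitting on Integrate: it can be 1 (15), 2 (10), 3 (6), 4 (3), 5 (1). Listing each branch's schedules as (Triage, Launch, Design, Draft):
Integrate=1: (1,3,3,2) (1,4,4,2) (1,4,4,3) (1,5,5,2) (1,5,5,3) (1,5,5,4) (1,6,6,2) (1,6,6,3) (1,6,6,4) (1,6,6,5) (1,7,7,2) (1,7,7,3) (1,7,7,4) (1,7,7,5) (1,7,7,6) — 15.
Integrate=2: (2,4,4,3) (2,5,5,3) (2,5,5,4) (2,6,6,3) (2,6,6,4) (2,6,6,5) (2,7,7,3) (2,7,7,4) (2,7,7,5) (2,7,7,6) — 10.
Integrate=3: (3,5,5,4) (3,6,6,4) (3,6,6,5) (3,7,7,4) (3,7,7,5) (3,7,7,6) — 6.
Integrate=4: (4,6,6,5) (4,7,7,5) (4,7,7,6) — 3.
Integrate=5: (5,7,7,6) — 1.
Summing: 15 + 10 + 6 + 3 + 1 = 35.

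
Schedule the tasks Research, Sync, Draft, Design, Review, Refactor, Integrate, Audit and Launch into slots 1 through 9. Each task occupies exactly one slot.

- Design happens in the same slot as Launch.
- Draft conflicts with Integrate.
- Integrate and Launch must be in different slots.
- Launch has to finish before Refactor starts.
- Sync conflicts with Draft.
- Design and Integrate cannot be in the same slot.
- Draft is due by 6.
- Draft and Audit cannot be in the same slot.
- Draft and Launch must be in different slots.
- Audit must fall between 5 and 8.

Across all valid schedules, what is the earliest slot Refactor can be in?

Precedence pushes Refactor to at least 2.
Refactor at 2 is achievable: Draft -> 2; Design -> 1; Research -> 1; Launch -> 1; Sync -> 1; Review -> 1; Refactor -> 2; Integrate -> 3; Audit -> 5.

2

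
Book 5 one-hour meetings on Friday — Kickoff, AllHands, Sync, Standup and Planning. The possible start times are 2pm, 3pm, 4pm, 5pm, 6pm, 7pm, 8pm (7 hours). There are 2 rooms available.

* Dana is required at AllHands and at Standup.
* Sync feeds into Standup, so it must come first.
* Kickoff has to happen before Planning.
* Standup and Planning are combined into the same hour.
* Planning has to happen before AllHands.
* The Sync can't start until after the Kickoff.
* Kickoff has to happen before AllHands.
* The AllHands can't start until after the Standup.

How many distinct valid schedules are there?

35

Splitting on Kickoff: it can be 2pm (20), 3pm (10), 4pm (4), 5pm (1). Listing each branch's schedules as (AllHands, Sync, Standup, Planning):
Kickoff=2pm: (5pm,3pm,4pm,4pm) (6pm,3pm,4pm,4pm) (6pm,3pm,5pm,5pm) (6pm,4pm,5pm,5pm) (7pm,3pm,4pm,4pm) (7pm,3pm,5pm,5pm) (7pm,3pm,6pm,6pm) (7pm,4pm,5pm,5pm) (7pm,4pm,6pm,6pm) (7pm,5pm,6pm,6pm) (8pm,3pm,4pm,4pm) (8pm,3pm,5pm,5pm) (8pm,3pm,6pm,6pm) (8pm,3pm,7pm,7pm) (8pm,4pm,5pm,5pm) (8pm,4pm,6pm,6pm) (8pm,4pm,7pm,7pm) (8pm,5pm,6pm,6pm) (8pm,5pm,7pm,7pm) (8pm,6pm,7pm,7pm) — 20.
Kickoff=3pm: (6pm,4pm,5pm,5pm) (7pm,4pm,5pm,5pm) (7pm,4pm,6pm,6pm) (7pm,5pm,6pm,6pm) (8pm,4pm,5pm,5pm) (8pm,4pm,6pm,6pm) (8pm,4pm,7pm,7pm) (8pm,5pm,6pm,6pm) (8pm,5pm,7pm,7pm) (8pm,6pm,7pm,7pm) — 10.
Kickoff=4pm: (7pm,5pm,6pm,6pm) (8pm,5pm,6pm,6pm) (8pm,5pm,7pm,7pm) (8pm,6pm,7pm,7pm) — 4.
Kickoff=5pm: (8pm,6pm,7pm,7pm) — 1.
Summing: 20 + 10 + 4 + 1 = 35.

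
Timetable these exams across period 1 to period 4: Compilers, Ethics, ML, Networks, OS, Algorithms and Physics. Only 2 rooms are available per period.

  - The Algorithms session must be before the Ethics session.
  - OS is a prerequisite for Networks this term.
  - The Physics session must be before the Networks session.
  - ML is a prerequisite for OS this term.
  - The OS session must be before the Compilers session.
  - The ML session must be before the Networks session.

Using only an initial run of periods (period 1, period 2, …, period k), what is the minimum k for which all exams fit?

The precedence chain requires at least 3 distinct periods.
With at most 2 per period and 7 exams, at least 4 periods are needed.
4 works (last occupied period: period 4): for example ML -> period 1; Physics -> period 2; OS -> period 2; Algorithms -> period 1; Compilers -> period 3; Networks -> period 3; Ethics -> period 4.

4 periods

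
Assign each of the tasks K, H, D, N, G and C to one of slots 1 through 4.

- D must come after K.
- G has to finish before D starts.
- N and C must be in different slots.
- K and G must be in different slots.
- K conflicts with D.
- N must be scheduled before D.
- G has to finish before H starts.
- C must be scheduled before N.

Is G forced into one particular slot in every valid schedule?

No

G can be 1 (e.g. D in 3, G in 1, H in 2, C in 1, N in 2, K in 2) or 2 (e.g. G=2; C=1; H=3; D=3; N=2; K=1).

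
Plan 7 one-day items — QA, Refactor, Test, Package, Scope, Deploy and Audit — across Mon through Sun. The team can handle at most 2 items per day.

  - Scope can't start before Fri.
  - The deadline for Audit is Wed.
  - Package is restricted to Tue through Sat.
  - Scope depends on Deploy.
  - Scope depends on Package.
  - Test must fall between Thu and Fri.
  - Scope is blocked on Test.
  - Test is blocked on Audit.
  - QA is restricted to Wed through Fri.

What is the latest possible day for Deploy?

Downstream work caps Deploy at Sat.
Deploy at Sat is achievable: Scope in Sun; Test in Thu; Package in Tue; Deploy in Sat; Audit in Mon; Refactor in Mon; QA in Wed.

Sat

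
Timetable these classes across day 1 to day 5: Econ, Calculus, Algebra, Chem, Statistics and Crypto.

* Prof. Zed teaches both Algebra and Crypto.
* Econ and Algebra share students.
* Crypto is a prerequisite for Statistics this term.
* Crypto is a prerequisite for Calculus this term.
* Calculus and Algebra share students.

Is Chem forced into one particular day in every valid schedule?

No

Chem can be day 1 (e.g. Crypto in day 1; Statistics in day 2; Econ in day 1; Chem in day 1; Algebra in day 3; Calculus in day 2) or day 2 (e.g. Algebra in day 3; Crypto in day 1; Econ in day 1; Chem in day 2; Calculus in day 2; Statistics in day 2).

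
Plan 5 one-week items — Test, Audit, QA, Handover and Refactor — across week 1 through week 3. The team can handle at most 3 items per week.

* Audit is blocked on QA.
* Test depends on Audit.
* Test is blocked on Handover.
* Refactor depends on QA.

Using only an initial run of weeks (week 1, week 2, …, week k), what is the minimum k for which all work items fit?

3

The precedence chain requires at least 3 distinct weeks.
With at most 3 per week and 5 work items, at least 2 weeks are needed.
3 works (last occupied week: week 3): for example Audit -> week 2; Test -> week 3; QA -> week 1; Refactor -> week 2; Handover -> week 1.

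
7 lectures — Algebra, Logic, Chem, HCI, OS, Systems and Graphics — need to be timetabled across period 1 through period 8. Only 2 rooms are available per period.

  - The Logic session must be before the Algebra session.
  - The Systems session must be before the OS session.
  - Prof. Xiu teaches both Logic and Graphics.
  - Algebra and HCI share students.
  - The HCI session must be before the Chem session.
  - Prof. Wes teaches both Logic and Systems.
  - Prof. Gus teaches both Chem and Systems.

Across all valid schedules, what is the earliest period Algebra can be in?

period 2

Precedence pushes Algebra to at least period 2.
Algebra at period 2 is achievable: Algebra=period 2; HCI=period 1; Logic=period 1; Graphics=period 3; Systems=period 3; OS=period 4; Chem=period 2.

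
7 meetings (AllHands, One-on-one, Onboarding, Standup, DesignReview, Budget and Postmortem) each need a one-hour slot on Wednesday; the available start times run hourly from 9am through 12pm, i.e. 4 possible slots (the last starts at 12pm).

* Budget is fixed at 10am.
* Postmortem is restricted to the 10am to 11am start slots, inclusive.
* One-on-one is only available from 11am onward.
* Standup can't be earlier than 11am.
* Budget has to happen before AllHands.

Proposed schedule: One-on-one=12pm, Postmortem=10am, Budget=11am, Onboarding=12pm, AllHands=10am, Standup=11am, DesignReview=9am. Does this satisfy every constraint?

Standup can't be earlier than 11am — holds.
Budget has to happen before AllHands — violated.
Postmortem is restricted to the 10am to 11am start slots, inclusive — holds.
Budget is fixed at 10am — violated.
One-on-one is only available from 11am onward — holds.

No — it violates: Budget has to happen before AllHands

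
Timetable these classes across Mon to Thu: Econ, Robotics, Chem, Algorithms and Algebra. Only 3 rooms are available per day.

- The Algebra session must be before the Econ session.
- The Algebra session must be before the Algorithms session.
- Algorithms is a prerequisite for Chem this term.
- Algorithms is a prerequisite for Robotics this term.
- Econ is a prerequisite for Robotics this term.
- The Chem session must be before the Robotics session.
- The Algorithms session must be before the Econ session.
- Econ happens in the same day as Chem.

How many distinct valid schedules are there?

1

Enumerating: Robotics -> Thu, Algorithms -> Tue, Chem -> Wed, Econ -> Wed, Algebra -> Mon.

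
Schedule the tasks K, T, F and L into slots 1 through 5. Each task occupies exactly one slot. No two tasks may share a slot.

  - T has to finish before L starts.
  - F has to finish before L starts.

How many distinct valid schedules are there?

Splitting on K: it can be 1 (8), 2 (8), 3 (8), 4 (8), 5 (8). Listing each branch's schedules as (T, F, L):
K=1: (2,3,4) (2,3,5) (2,4,5) (3,2,4) (3,2,5) (3,4,5) (4,2,5) (4,3,5) — 8.
K=2: (1,3,4) (1,3,5) (1,4,5) (3,1,4) (3,1,5) (3,4,5) (4,1,5) (4,3,5) — 8.
K=3: (1,2,4) (1,2,5) (1,4,5) (2,1,4) (2,1,5) (2,4,5) (4,1,5) (4,2,5) — 8.
K=4: (1,2,3) (1,2,5) (1,3,5) (2,1,3) (2,1,5) (2,3,5) (3,1,5) (3,2,5) — 8.
K=5: (1,2,3) (1,2,4) (1,3,4) (2,1,3) (2,1,4) (2,3,4) (3,1,4) (3,2,4) — 8.
Summing: 8 + 8 + 8 + 8 + 8 = 40.

40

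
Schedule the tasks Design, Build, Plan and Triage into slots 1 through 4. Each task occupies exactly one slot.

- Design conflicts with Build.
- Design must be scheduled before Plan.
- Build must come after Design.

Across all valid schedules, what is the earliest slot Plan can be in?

2

Precedence pushes Plan to at least 2.
Plan at 2 is achievable: Plan=2; Build=2; Design=1; Triage=1.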